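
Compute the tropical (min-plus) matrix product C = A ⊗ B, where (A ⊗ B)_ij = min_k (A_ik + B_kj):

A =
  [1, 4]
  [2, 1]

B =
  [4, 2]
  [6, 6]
A ⊗ B =
  [5, 3]
  [6, 4]

Apply the min-plus product entry-by-entry:
  C[0][0] = min over k of (A[0][0] + B[0][0] = 1 + 4 = 5, A[0][1] + B[1][0] = 4 + 6 = 10) = 5 (attained at k = 0)
  C[0][1] = min over k of (A[0][0] + B[0][1] = 1 + 2 = 3, A[0][1] + B[1][1] = 4 + 6 = 10) = 3 (attained at k = 0)
  C[1][0] = min over k of (A[1][0] + B[0][0] = 2 + 4 = 6, A[1][1] + B[1][0] = 1 + 6 = 7) = 6 (attained at k = 0)
  C[1][1] = min over k of (A[1][0] + B[0][1] = 2 + 2 = 4, A[1][1] + B[1][1] = 1 + 6 = 7) = 4 (attained at k = 0)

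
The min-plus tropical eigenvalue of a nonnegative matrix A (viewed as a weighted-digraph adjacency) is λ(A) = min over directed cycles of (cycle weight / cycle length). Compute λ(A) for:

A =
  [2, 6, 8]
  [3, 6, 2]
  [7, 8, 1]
λ(A) = 1

Enumerate directed cycles and compute their means (weight / length). Sample:
  cycle 0 → 0: weight = 2, length = 1, mean = 2/1 ≈ 2.000
  cycle 1 → 1: weight = 6, length = 1, mean = 6/1 ≈ 6.000
  cycle 2 → 2: weight = 1, length = 1, mean = 1/1 ≈ 1.000
  cycle 0 → 1 → 0: weight = 9, length = 2, mean = 9/2 ≈ 4.500
  cycle 0 → 2 → 0: weight = 15, length = 2, mean = 15/2 ≈ 7.500
  cycle 1 → 0 → 1: weight = 9, length = 2, mean = 9/2 ≈ 4.500
Minimum mean = 1.000, attained e.g. along the cycle 2 → 2 with weight 1 and length 1. So λ(A) = 1/1 = 1.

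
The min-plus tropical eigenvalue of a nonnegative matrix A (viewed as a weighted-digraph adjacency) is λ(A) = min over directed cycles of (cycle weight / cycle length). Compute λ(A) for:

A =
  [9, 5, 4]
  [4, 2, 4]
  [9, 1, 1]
λ(A) = 1

Enumerate directed cycles and compute their means (weight / length). Sample:
  cycle 0 → 0: weight = 9, length = 1, mean = 9/1 ≈ 9.000
  cycle 1 → 1: weight = 2, length = 1, mean = 2/1 ≈ 2.000
  cycle 2 → 2: weight = 1, length = 1, mean = 1/1 ≈ 1.000
  cycle 0 → 1 → 0: weight = 9, length = 2, mean = 9/2 ≈ 4.500
  cycle 0 → 2 → 0: weight = 13, length = 2, mean = 13/2 ≈ 6.500
  cycle 1 → 0 → 1: weight = 9, length = 2, mean = 9/2 ≈ 4.500
Minimum mean = 1.000, attained e.g. along the cycle 2 → 2 with weight 1 and length 1. So λ(A) = 1/1 = 1.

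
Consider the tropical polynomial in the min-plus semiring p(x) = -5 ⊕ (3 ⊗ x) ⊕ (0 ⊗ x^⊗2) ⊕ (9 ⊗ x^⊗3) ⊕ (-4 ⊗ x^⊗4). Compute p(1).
p(1) = -5

A tropical monomial a ⊗ x^⊗i evaluates to a + i · x. Evaluating each term at x = 1:
  Term 0 contributes -5 + 0 · 1 = -5
  Term 1 contributes 3 + 1 · 1 = 4
  Term 2 contributes 0 + 2 · 1 = 2
  Term 3 contributes 9 + 3 · 1 = 12
  Term 4 contributes -4 + 4 · 1 = 0
p(1) = ⊕ of these = min[-5, 4, 2, 12, 0] = -5.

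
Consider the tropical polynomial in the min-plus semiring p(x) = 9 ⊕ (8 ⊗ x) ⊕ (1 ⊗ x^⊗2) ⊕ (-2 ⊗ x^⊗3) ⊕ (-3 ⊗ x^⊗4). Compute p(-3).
p(-3) = -15

A tropical monomial a ⊗ x^⊗i evaluates to a + i · x. Evaluating each term at x = -3:
  Term 0 contributes 9 + 0 · -3 = 9
  Term 1 contributes 8 + 1 · -3 = 5
  Term 2 contributes 1 + 2 · -3 = -5
  Term 3 contributes -2 + 3 · -3 = -11
  Term 4 contributes -3 + 4 · -3 = -15
p(-3) = ⊕ of these = min[9, 5, -5, -11, -15] = -15.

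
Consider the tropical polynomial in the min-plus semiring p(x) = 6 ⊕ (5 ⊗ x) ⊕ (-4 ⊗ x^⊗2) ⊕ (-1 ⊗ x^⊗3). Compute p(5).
p(5) = 6

A tropical monomial a ⊗ x^⊗i evaluates to a + i · x. Evaluating each term at x = 5:
  Term 0 contributes 6 + 0 · 5 = 6
  Term 1 contributes 5 + 1 · 5 = 10
  Term 2 contributes -4 + 2 · 5 = 6
  Term 3 contributes -1 + 3 · 5 = 14
p(5) = ⊕ of these = min[6, 10, 6, 14] = 6.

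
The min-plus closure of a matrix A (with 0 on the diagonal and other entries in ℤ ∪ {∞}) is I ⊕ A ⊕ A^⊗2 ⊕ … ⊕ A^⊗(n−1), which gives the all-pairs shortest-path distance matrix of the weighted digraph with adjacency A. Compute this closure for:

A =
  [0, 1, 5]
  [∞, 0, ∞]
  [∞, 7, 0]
Closure =
  [0, 1, 5]
  [∞, 0, ∞]
  [∞, 7, 0]

This is the Floyd-Warshall all-pairs shortest-path computation. For each intermediate vertex k = 0, 1, …, 2, update dist[i][j] ← min(dist[i][j], dist[i][k] + dist[k][j]). The final matrix gives, for each (i, j), the minimum total weight of any directed path from i to j (possibly empty when i = j).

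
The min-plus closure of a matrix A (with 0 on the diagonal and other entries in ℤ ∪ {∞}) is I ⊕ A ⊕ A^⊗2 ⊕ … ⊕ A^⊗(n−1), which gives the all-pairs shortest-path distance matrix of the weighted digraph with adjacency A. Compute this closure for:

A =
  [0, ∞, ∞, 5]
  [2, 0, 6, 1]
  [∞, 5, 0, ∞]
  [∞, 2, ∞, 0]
Closure =
  [0, 7, 13, 5]
  [2, 0, 6, 1]
  [7, 5, 0, 6]
  [4, 2, 8, 0]

This is the Floyd-Warshall all-pairs shortest-path computation. For each intermediate vertex k = 0, 1, …, 3, update dist[i][j] ← min(dist[i][j], dist[i][k] + dist[k][j]). The final matrix gives, for each (i, j), the minimum total weight of any directed path from i to j (possibly empty when i = j).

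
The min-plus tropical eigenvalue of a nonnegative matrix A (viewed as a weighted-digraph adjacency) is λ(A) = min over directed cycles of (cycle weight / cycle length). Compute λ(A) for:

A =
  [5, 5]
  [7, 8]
λ(A) = 5

Enumerate directed cycles and compute their means (weight / length). Sample:
  cycle 0 → 0: weight = 5, length = 1, mean = 5/1 ≈ 5.000
  cycle 1 → 1: weight = 8, length = 1, mean = 8/1 ≈ 8.000
  cycle 0 → 1 → 0: weight = 12, length = 2, mean = 12/2 ≈ 6.000
  cycle 1 → 0 → 1: weight = 12, length = 2, mean = 12/2 ≈ 6.000
Minimum mean = 5.000, attained e.g. along the cycle 0 → 0 with weight 5 and length 1. So λ(A) = 5/1 = 5.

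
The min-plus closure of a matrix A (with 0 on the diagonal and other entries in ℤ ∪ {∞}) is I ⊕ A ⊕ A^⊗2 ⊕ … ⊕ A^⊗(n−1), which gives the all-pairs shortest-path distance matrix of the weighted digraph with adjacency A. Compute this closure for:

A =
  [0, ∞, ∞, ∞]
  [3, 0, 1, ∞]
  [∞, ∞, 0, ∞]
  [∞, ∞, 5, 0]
Closure =
  [0, ∞, ∞, ∞]
  [3, 0, 1, ∞]
  [∞, ∞, 0, ∞]
  [∞, ∞, 5, 0]

This is the Floyd-Warshall all-pairs shortest-path computation. For each intermediate vertex k = 0, 1, …, 3, update dist[i][j] ← min(dist[i][j], dist[i][k] + dist[k][j]). The final matrix gives, for each (i, j), the minimum total weight of any directed path from i to j (possibly empty when i = j).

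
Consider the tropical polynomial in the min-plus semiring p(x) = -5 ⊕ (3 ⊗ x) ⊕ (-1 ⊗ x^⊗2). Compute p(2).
p(2) = -5

A tropical monomial a ⊗ x^⊗i evaluates to a + i · x. Evaluating each term at x = 2:
  Term 0 contributes -5 + 0 · 2 = -5
  Term 1 contributes 3 + 1 · 2 = 5
  Term 2 contributes -1 + 2 · 2 = 3
p(2) = ⊕ of these = min[-5, 5, 3] = -5.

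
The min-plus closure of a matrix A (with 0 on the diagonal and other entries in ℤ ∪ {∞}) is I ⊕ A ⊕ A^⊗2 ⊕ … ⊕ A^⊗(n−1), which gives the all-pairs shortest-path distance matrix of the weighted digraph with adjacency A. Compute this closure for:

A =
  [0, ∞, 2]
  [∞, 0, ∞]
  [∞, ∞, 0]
Closure =
  [0, ∞, 2]
  [∞, 0, ∞]
  [∞, ∞, 0]

This is the Floyd-Warshall all-pairs shortest-path computation. For each intermediate vertex k = 0, 1, …, 2, update dist[i][j] ← min(dist[i][j], dist[i][k] + dist[k][j]). The final matrix gives, for each (i, j), the minimum total weight of any directed path from i to j (possibly empty when i = j).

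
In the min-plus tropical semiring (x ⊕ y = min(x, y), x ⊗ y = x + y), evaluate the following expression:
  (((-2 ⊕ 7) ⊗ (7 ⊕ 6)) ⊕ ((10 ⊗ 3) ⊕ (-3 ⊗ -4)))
(((-2 ⊕ 7) ⊗ (7 ⊕ 6)) ⊕ ((10 ⊗ 3) ⊕ (-3 ⊗ -4))) = -7

Expand innermost to outermost. Recall ⊕ takes the minimum of its arguments and ⊗ takes their sum. Working out the expression (((-2 ⊕ 7) ⊗ (7 ⊕ 6)) ⊕ ((10 ⊗ 3) ⊕ (-3 ⊗ -4))) gives -7.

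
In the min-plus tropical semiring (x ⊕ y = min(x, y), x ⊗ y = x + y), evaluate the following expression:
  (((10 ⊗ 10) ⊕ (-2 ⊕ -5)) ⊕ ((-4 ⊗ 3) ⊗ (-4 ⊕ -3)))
(((10 ⊗ 10) ⊕ (-2 ⊕ -5)) ⊕ ((-4 ⊗ 3) ⊗ (-4 ⊕ -3))) = -5

Expand innermost to outermost. Recall ⊕ takes the minimum of its arguments and ⊗ takes their sum. Working out the expression (((10 ⊗ 10) ⊕ (-2 ⊕ -5)) ⊕ ((-4 ⊗ 3) ⊗ (-4 ⊕ -3))) gives -5.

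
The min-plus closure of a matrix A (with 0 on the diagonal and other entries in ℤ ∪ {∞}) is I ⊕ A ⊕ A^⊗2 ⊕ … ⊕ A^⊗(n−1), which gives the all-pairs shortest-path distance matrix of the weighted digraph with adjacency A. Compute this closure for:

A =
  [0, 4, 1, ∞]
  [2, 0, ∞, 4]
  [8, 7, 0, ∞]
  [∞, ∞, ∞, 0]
Closure =
  [0, 4, 1, 8]
  [2, 0, 3, 4]
  [8, 7, 0, 11]
  [∞, ∞, ∞, 0]

This is the Floyd-Warshall all-pairs shortest-path computation. For each intermediate vertex k = 0, 1, …, 3, update dist[i][j] ← min(dist[i][j], dist[i][k] + dist[k][j]). The final matrix gives, for each (i, j), the minimum total weight of any directed path from i to j (possibly empty when i = j).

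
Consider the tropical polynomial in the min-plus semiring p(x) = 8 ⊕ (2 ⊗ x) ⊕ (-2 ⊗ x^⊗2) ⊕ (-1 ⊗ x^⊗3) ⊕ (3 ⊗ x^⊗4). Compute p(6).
p(6) = 8

A tropical monomial a ⊗ x^⊗i evaluates to a + i · x. Evaluating each term at x = 6:
  Term 0 contributes 8 + 0 · 6 = 8
  Term 1 contributes 2 + 1 · 6 = 8
  Term 2 contributes -2 + 2 · 6 = 10
  Term 3 contributes -1 + 3 · 6 = 17
  Term 4 contributes 3 + 4 · 6 = 27
p(6) = ⊕ of these = min[8, 8, 10, 17, 27] = 8.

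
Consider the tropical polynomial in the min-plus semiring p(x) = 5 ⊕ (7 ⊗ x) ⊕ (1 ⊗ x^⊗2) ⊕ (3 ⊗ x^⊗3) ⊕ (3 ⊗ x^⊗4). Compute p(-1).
p(-1) = -1

A tropical monomial a ⊗ x^⊗i evaluates to a + i · x. Evaluating each term at x = -1:
  Term 0 contributes 5 + 0 · -1 = 5
  Term 1 contributes 7 + 1 · -1 = 6
  Term 2 contributes 1 + 2 · -1 = -1
  Term 3 contributes 3 + 3 · -1 = 0
  Term 4 contributes 3 + 4 · -1 = -1
p(-1) = ⊕ of these = min[5, 6, -1, 0, -1] = -1.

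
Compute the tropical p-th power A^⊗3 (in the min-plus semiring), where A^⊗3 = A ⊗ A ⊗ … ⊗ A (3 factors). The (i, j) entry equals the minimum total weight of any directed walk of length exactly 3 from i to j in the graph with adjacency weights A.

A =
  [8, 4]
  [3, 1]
A^⊗3 =
  [8, 6]
  [5, 3]

Each entry (A^⊗3)_ij equals the minimum over all length-3 walks i = v_0 → v_1 → … → v_3 = j of Σ_t A[v_t][v_{t+1}]. For example, for (i, j) = (0, 1) we minimise over 4 possible intermediate vertex sequences; the minimum is 6, attained along the walk 0 → 1 → 1 → 1.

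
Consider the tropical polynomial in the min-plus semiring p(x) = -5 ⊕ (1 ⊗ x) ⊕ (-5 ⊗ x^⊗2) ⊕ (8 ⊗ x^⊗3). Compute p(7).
p(7) = -5

A tropical monomial a ⊗ x^⊗i evaluates to a + i · x. Evaluating each term at x = 7:
  Term 0 contributes -5 + 0 · 7 = -5
  Term 1 contributes 1 + 1 · 7 = 8
  Term 2 contributes -5 + 2 · 7 = 9
  Term 3 contributes 8 + 3 · 7 = 29
p(7) = ⊕ of these = min[-5, 8, 9, 29] = -5.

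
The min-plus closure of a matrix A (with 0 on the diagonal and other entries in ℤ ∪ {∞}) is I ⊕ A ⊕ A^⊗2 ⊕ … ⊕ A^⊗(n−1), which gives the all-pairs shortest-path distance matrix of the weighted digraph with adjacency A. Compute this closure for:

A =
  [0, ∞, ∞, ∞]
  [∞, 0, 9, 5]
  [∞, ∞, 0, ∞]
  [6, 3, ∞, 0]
Closure =
  [0, ∞, ∞, ∞]
  [11, 0, 9, 5]
  [∞, ∞, 0, ∞]
  [6, 3, 12, 0]

This is the Floyd-Warshall all-pairs shortest-path computation. For each intermediate vertex k = 0, 1, …, 3, update dist[i][j] ← min(dist[i][j], dist[i][k] + dist[k][j]). The final matrix gives, for each (i, j), the minimum total weight of any directed path from i to j (possibly empty when i = j).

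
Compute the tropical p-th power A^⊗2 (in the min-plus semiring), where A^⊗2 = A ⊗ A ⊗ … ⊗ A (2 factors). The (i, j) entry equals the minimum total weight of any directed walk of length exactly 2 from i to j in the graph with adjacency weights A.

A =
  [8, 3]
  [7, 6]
A^⊗2 =
  [10, 9]
  [13, 10]

Each entry (A^⊗2)_ij equals the minimum over all length-2 walks i = v_0 → v_1 → … → v_2 = j of Σ_t A[v_t][v_{t+1}]. For example, for (i, j) = (0, 1) we minimise over 2 possible intermediate vertex sequences; the minimum is 9, attained along the walk 0 → 1 → 1.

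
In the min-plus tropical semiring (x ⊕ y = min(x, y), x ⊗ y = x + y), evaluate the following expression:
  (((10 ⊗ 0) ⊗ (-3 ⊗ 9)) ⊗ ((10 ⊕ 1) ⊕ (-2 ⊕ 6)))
(((10 ⊗ 0) ⊗ (-3 ⊗ 9)) ⊗ ((10 ⊕ 1) ⊕ (-2 ⊕ 6))) = 14

Expand innermost to outermost. Recall ⊕ takes the minimum of its arguments and ⊗ takes their sum. Working out the expression (((10 ⊗ 0) ⊗ (-3 ⊗ 9)) ⊗ ((10 ⊕ 1) ⊕ (-2 ⊕ 6))) gives 14.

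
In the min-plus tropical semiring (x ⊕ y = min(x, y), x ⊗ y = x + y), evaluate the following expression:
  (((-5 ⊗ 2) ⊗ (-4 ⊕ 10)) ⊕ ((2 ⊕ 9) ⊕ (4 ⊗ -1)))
(((-5 ⊗ 2) ⊗ (-4 ⊕ 10)) ⊕ ((2 ⊕ 9) ⊕ (4 ⊗ -1))) = -7

Expand innermost to outermost. Recall ⊕ takes the minimum of its arguments and ⊗ takes their sum. Working out the expression (((-5 ⊗ 2) ⊗ (-4 ⊕ 10)) ⊕ ((2 ⊕ 9) ⊕ (4 ⊗ -1))) gives -7.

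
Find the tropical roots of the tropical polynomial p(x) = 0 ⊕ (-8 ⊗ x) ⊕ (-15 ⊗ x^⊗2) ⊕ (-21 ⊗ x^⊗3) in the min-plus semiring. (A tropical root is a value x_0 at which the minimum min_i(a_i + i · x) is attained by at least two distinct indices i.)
Roots: {6, 7, 8}

Each tropical root is a break point of the lower envelope of the lines y = a_i + i · x (there are 4 lines, with slopes 0, 1, ..., 3). Only the lines that attain the minimum somewhere contribute to roots; other lines are dominated. Here the surviving (envelope) indices are i = 3, i = 2, i = 1, i = 0.
Intersections between consecutive envelope lines give the roots: for adjacent envelope indices i < j the intersection is x = (a_i − a_j) / (j − i). Reading off the sorted break points: {6, 7, 8}.
Verification: at each break x_0, at least two indices attain the minimum of min_i(a_i + i · x_0).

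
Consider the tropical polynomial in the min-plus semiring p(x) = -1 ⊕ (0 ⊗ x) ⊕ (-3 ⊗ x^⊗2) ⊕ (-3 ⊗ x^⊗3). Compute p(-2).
p(-2) = -9

A tropical monomial a ⊗ x^⊗i evaluates to a + i · x. Evaluating each term at x = -2:
  Term 0 contributes -1 + 0 · -2 = -1
  Term 1 contributes 0 + 1 · -2 = -2
  Term 2 contributes -3 + 2 · -2 = -7
  Term 3 contributes -3 + 3 · -2 = -9
p(-2) = ⊕ of these = min[-1, -2, -7, -9] = -9.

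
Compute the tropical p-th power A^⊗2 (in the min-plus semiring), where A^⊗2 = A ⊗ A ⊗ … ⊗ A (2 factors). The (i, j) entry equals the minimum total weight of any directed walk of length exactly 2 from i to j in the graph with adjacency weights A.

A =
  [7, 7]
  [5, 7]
A^⊗2 =
  [12, 14]
  [12, 12]

Each entry (A^⊗2)_ij equals the minimum over all length-2 walks i = v_0 → v_1 → … → v_2 = j of Σ_t A[v_t][v_{t+1}]. For example, for (i, j) = (0, 1) we minimise over 2 possible intermediate vertex sequences; the minimum is 14, attained along the walk 0 → 0 → 1.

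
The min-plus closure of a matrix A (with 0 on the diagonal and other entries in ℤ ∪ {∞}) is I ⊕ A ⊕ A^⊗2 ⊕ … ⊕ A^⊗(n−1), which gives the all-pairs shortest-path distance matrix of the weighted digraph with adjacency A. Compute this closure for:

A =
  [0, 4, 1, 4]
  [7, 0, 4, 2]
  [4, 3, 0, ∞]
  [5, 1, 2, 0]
Closure =
  [0, 4, 1, 4]
  [7, 0, 4, 2]
  [4, 3, 0, 5]
  [5, 1, 2, 0]

This is the Floyd-Warshall all-pairs shortest-path computation. For each intermediate vertex k = 0, 1, …, 3, update dist[i][j] ← min(dist[i][j], dist[i][k] + dist[k][j]). The final matrix gives, for each (i, j), the minimum total weight of any directed path from i to j (possibly empty when i = j).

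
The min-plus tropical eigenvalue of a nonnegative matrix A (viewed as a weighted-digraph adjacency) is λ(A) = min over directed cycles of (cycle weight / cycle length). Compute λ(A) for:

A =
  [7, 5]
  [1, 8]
λ(A) = 3

Enumerate directed cycles and compute their means (weight / length). Sample:
  cycle 0 → 0: weight = 7, length = 1, mean = 7/1 ≈ 7.000
  cycle 1 → 1: weight = 8, length = 1, mean = 8/1 ≈ 8.000
  cycle 0 → 1 → 0: weight = 6, length = 2, mean = 6/2 ≈ 3.000
  cycle 1 → 0 → 1: weight = 6, length = 2, mean = 6/2 ≈ 3.000
Minimum mean = 3.000, attained e.g. along the cycle 0 → 1 → 0 with weight 6 and length 2. So λ(A) = 6/2 = 3.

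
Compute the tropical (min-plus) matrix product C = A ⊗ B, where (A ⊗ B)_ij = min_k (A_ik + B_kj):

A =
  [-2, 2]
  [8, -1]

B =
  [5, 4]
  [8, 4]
A ⊗ B =
  [3, 2]
  [7, 3]

Apply the min-plus product entry-by-entry:
  C[0][0] = min over k of (A[0][0] + B[0][0] = -2 + 5 = 3, A[0][1] + B[1][0] = 2 + 8 = 10) = 3 (attained at k = 0)
  C[0][1] = min over k of (A[0][0] + B[0][1] = -2 + 4 = 2, A[0][1] + B[1][1] = 2 + 4 = 6) = 2 (attained at k = 0)
  C[1][0] = min over k of (A[1][0] + B[0][0] = 8 + 5 = 13, A[1][1] + B[1][0] = -1 + 8 = 7) = 7 (attained at k = 1)
  C[1][1] = min over k of (A[1][0] + B[0][1] = 8 + 4 = 12, A[1][1] + B[1][1] = -1 + 4 = 3) = 3 (attained at k = 1)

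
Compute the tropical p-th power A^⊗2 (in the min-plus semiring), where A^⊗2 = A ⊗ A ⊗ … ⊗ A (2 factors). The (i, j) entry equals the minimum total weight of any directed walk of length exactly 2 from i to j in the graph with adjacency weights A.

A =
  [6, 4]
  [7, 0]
A^⊗2 =
  [11, 4]
  [7, 0]

Each entry (A^⊗2)_ij equals the minimum over all length-2 walks i = v_0 → v_1 → … → v_2 = j of Σ_t A[v_t][v_{t+1}]. For example, for (i, j) = (0, 1) we minimise over 2 possible intermediate vertex sequences; the minimum is 4, attained along the walk 0 → 1 → 1.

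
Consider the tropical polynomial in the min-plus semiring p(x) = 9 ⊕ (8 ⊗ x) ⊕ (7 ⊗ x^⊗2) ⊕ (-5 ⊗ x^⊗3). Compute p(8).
p(8) = 9

A tropical monomial a ⊗ x^⊗i evaluates to a + i · x. Evaluating each term at x = 8:
  Term 0 contributes 9 + 0 · 8 = 9
  Term 1 contributes 8 + 1 · 8 = 16
  Term 2 contributes 7 + 2 · 8 = 23
  Term 3 contributes -5 + 3 · 8 = 19
p(8) = ⊕ of these = min[9, 16, 23, 19] = 9.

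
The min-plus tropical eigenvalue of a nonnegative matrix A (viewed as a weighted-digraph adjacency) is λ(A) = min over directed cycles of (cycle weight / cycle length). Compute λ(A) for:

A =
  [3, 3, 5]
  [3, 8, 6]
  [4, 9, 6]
λ(A) = 3

Enumerate directed cycles and compute their means (weight / length). Sample:
  cycle 0 → 0: weight = 3, length = 1, mean = 3/1 ≈ 3.000
  cycle 1 → 1: weight = 8, length = 1, mean = 8/1 ≈ 8.000
  cycle 2 → 2: weight = 6, length = 1, mean = 6/1 ≈ 6.000
  cycle 0 → 1 → 0: weight = 6, length = 2, mean = 6/2 ≈ 3.000
  cycle 0 → 2 → 0: weight = 9, length = 2, mean = 9/2 ≈ 4.500
  cycle 1 → 0 → 1: weight = 6, length = 2, mean = 6/2 ≈ 3.000
Minimum mean = 3.000, attained e.g. along the cycle 0 → 0 with weight 3 and length 1. So λ(A) = 3/1 = 3.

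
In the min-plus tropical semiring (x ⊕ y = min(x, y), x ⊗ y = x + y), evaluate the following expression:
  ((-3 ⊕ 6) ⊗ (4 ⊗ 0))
((-3 ⊕ 6) ⊗ (4 ⊗ 0)) = 1

Expand innermost to outermost. Recall ⊕ takes the minimum of its arguments and ⊗ takes their sum. Working out the expression ((-3 ⊕ 6) ⊗ (4 ⊗ 0)) gives 1.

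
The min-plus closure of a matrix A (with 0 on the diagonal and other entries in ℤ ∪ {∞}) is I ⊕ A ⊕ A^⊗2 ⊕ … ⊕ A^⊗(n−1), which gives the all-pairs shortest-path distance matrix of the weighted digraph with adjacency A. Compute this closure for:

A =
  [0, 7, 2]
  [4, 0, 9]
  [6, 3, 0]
Closure =
  [0, 5, 2]
  [4, 0, 6]
  [6, 3, 0]

This is the Floyd-Warshall all-pairs shortest-path computation. For each intermediate vertex k = 0, 1, …, 2, update dist[i][j] ← min(dist[i][j], dist[i][k] + dist[k][j]). The final matrix gives, for each (i, j), the minimum total weight of any directed path from i to j (possibly empty when i = j).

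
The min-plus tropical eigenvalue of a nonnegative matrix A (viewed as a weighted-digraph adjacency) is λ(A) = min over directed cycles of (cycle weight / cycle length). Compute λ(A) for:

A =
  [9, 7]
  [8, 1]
λ(A) = 1

Enumerate directed cycles and compute their means (weight / length). Sample:
  cycle 0 → 0: weight = 9, length = 1, mean = 9/1 ≈ 9.000
  cycle 1 → 1: weight = 1, length = 1, mean = 1/1 ≈ 1.000
  cycle 0 → 1 → 0: weight = 15, length = 2, mean = 15/2 ≈ 7.500
  cycle 1 → 0 → 1: weight = 15, length = 2, mean = 15/2 ≈ 7.500
Minimum mean = 1.000, attained e.g. along the cycle 1 → 1 with weight 1 and length 1. So λ(A) = 1/1 = 1.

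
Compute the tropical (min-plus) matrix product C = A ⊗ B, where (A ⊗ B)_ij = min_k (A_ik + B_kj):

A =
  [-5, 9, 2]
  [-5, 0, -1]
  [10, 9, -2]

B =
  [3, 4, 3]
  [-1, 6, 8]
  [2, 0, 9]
A ⊗ B =
  [-2, -1, -2]
  [-2, -1, -2]
  [0, -2, 7]

Apply the min-plus product entry-by-entry:
  C[0][0] = min over k of (A[0][0] + B[0][0] = -5 + 3 = -2, A[0][1] + B[1][0] = 9 + -1 = 8, A[0][2] + B[2][0] = 2 + 2 = 4) = -2 (attained at k = 0)
  C[0][1] = min over k of (A[0][0] + B[0][1] = -5 + 4 = -1, A[0][1] + B[1][1] = 9 + 6 = 15, A[0][2] + B[2][1] = 2 + 0 = 2) = -1 (attained at k = 0)
  C[0][2] = min over k of (A[0][0] + B[0][2] = -5 + 3 = -2, A[0][1] + B[1][2] = 9 + 8 = 17, A[0][2] + B[2][2] = 2 + 9 = 11) = -2 (attained at k = 0)
  C[1][0] = min over k of (A[1][0] + B[0][0] = -5 + 3 = -2, A[1][1] + B[1][0] = 0 + -1 = -1, A[1][2] + B[2][0] = -1 + 2 = 1) = -2 (attained at k = 0)
  C[1][1] = min over k of (A[1][0] + B[0][1] = -5 + 4 = -1, A[1][1] + B[1][1] = 0 + 6 = 6, A[1][2] + B[2][1] = -1 + 0 = -1) = -1 (attained at k = 0)
  C[1][2] = min over k of (A[1][0] + B[0][2] = -5 + 3 = -2, A[1][1] + B[1][2] = 0 + 8 = 8, A[1][2] + B[2][2] = -1 + 9 = 8) = -2 (attained at k = 0)
  C[2][0] = min over k of (A[2][0] + B[0][0] = 10 + 3 = 13, A[2][1] + B[1][0] = 9 + -1 = 8, A[2][2] + B[2][0] = -2 + 2 = 0) = 0 (attained at k = 2)
  C[2][1] = min over k of (A[2][0] + B[0][1] = 10 + 4 = 14, A[2][1] + B[1][1] = 9 + 6 = 15, A[2][2] + B[2][1] = -2 + 0 = -2) = -2 (attained at k = 2)
  C[2][2] = min over k of (A[2][0] + B[0][2] = 10 + 3 = 13, A[2][1] + B[1][2] = 9 + 8 = 17, A[2][2] + B[2][2] = -2 + 9 = 7) = 7 (attained at k = 2)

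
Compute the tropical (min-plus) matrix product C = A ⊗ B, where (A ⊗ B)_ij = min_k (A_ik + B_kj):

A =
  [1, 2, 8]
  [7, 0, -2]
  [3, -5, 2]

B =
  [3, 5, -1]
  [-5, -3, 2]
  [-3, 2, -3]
A ⊗ B =
  [-3, -1, 0]
  [-5, -3, -5]
  [-10, -8, -3]

Apply the min-plus product entry-by-entry:
  C[0][0] = min over k of (A[0][0] + B[0][0] = 1 + 3 = 4, A[0][1] + B[1][0] = 2 + -5 = -3, A[0][2] + B[2][0] = 8 + -3 = 5) = -3 (attained at k = 1)
  C[0][1] = min over k of (A[0][0] + B[0][1] = 1 + 5 = 6, A[0][1] + B[1][1] = 2 + -3 = -1, A[0][2] + B[2][1] = 8 + 2 = 10) = -1 (attained at k = 1)
  C[0][2] = min over k of (A[0][0] + B[0][2] = 1 + -1 = 0, A[0][1] + B[1][2] = 2 + 2 = 4, A[0][2] + B[2][2] = 8 + -3 = 5) = 0 (attained at k = 0)
  C[1][0] = min over k of (A[1][0] + B[0][0] = 7 + 3 = 10, A[1][1] + B[1][0] = 0 + -5 = -5, A[1][2] + B[2][0] = -2 + -3 = -5) = -5 (attained at k = 1)
  C[1][1] = min over k of (A[1][0] + B[0][1] = 7 + 5 = 12, A[1][1] + B[1][1] = 0 + -3 = -3, A[1][2] + B[2][1] = -2 + 2 = 0) = -3 (attained at k = 1)
  C[1][2] = min over k of (A[1][0] + B[0][2] = 7 + -1 = 6, A[1][1] + B[1][2] = 0 + 2 = 2, A[1][2] + B[2][2] = -2 + -3 = -5) = -5 (attained at k = 2)
  C[2][0] = min over k of (A[2][0] + B[0][0] = 3 + 3 = 6, A[2][1] + B[1][0] = -5 + -5 = -10, A[2][2] + B[2][0] = 2 + -3 = -1) = -10 (attained at k = 1)
  C[2][1] = min over k of (A[2][0] + B[0][1] = 3 + 5 = 8, A[2][1] + B[1][1] = -5 + -3 = -8, A[2][2] + B[2][1] = 2 + 2 = 4) = -8 (attained at k = 1)
  C[2][2] = min over k of (A[2][0] + B[0][2] = 3 + -1 = 2, A[2][1] + B[1][2] = -5 + 2 = -3, A[2][2] + B[2][2] = 2 + -3 = -1) = -3 (attained at k = 1)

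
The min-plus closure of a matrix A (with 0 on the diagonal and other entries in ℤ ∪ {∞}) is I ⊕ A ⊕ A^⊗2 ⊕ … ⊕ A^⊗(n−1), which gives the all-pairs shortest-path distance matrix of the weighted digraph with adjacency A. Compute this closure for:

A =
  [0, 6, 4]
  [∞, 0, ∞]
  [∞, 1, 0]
Closure =
  [0, 5, 4]
  [∞, 0, ∞]
  [∞, 1, 0]

This is the Floyd-Warshall all-pairs shortest-path computation. For each intermediate vertex k = 0, 1, …, 2, update dist[i][j] ← min(dist[i][j], dist[i][k] + dist[k][j]). The final matrix gives, for each (i, j), the minimum total weight of any directed path from i to j (possibly empty when i = j).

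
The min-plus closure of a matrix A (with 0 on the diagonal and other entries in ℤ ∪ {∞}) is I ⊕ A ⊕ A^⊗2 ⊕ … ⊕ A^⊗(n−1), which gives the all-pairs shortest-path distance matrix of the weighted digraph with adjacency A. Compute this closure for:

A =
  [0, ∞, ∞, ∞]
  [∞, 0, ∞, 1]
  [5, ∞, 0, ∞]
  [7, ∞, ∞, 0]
Closure =
  [0, ∞, ∞, ∞]
  [8, 0, ∞, 1]
  [5, ∞, 0, ∞]
  [7, ∞, ∞, 0]

This is the Floyd-Warshall all-pairs shortest-path computation. For each intermediate vertex k = 0, 1, …, 3, update dist[i][j] ← min(dist[i][j], dist[i][k] + dist[k][j]). The final matrix gives, for each (i, j), the minimum total weight of any directed path from i to j (possibly empty when i = j).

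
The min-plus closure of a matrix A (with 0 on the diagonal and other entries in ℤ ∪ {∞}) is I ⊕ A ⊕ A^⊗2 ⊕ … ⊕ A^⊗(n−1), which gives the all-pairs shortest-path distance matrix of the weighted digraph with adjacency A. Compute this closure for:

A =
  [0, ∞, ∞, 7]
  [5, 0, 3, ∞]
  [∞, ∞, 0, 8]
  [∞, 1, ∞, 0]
Closure =
  [0, 8, 11, 7]
  [5, 0, 3, 11]
  [14, 9, 0, 8]
  [6, 1, 4, 0]

This is the Floyd-Warshall all-pairs shortest-path computation. For each intermediate vertex k = 0, 1, …, 3, update dist[i][j] ← min(dist[i][j], dist[i][k] + dist[k][j]). The final matrix gives, for each (i, j), the minimum total weight of any directed path from i to j (possibly empty when i = j).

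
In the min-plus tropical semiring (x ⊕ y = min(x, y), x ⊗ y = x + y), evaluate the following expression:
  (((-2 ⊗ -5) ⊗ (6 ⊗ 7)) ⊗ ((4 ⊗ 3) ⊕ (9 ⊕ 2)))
(((-2 ⊗ -5) ⊗ (6 ⊗ 7)) ⊗ ((4 ⊗ 3) ⊕ (9 ⊕ 2))) = 8

Expand innermost to outermost. Recall ⊕ takes the minimum of its arguments and ⊗ takes their sum. Working out the expression (((-2 ⊗ -5) ⊗ (6 ⊗ 7)) ⊗ ((4 ⊗ 3) ⊕ (9 ⊕ 2))) gives 8.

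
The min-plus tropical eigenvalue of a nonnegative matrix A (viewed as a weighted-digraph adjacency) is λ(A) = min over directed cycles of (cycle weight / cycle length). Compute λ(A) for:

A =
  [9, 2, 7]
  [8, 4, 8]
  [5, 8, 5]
λ(A) = 4

Enumerate directed cycles and compute their means (weight / length). Sample:
  cycle 0 → 0: weight = 9, length = 1, mean = 9/1 ≈ 9.000
  cycle 1 → 1: weight = 4, length = 1, mean = 4/1 ≈ 4.000
  cycle 2 → 2: weight = 5, length = 1, mean = 5/1 ≈ 5.000
  cycle 0 → 1 → 0: weight = 10, length = 2, mean = 10/2 ≈ 5.000
  cycle 0 → 2 → 0: weight = 12, length = 2, mean = 12/2 ≈ 6.000
  cycle 1 → 0 → 1: weight = 10, length = 2, mean = 10/2 ≈ 5.000
Minimum mean = 4.000, attained e.g. along the cycle 1 → 1 with weight 4 and length 1. So λ(A) = 4/1 = 4.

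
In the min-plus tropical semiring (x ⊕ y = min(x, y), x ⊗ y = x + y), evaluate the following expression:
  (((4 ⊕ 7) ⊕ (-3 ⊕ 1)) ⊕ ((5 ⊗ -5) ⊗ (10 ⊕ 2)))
(((4 ⊕ 7) ⊕ (-3 ⊕ 1)) ⊕ ((5 ⊗ -5) ⊗ (10 ⊕ 2))) = -3

Expand innermost to outermost. Recall ⊕ takes the minimum of its arguments and ⊗ takes their sum. Working out the expression (((4 ⊕ 7) ⊕ (-3 ⊕ 1)) ⊕ ((5 ⊗ -5) ⊗ (10 ⊕ 2))) gives -3.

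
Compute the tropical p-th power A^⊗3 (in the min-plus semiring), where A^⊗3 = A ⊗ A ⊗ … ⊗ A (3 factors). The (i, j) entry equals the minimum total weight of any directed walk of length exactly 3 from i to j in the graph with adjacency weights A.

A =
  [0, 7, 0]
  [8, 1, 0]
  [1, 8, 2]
A^⊗3 =
  [0, 7, 0]
  [1, 3, 1]
  [1, 8, 1]

Each entry (A^⊗3)_ij equals the minimum over all length-3 walks i = v_0 → v_1 → … → v_3 = j of Σ_t A[v_t][v_{t+1}]. For example, for (i, j) = (0, 2) we minimise over 9 possible intermediate vertex sequences; the minimum is 0, attained along the walk 0 → 0 → 0 → 2.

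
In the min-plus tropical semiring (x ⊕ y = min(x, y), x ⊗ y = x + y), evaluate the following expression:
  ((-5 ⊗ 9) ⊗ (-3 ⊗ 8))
((-5 ⊗ 9) ⊗ (-3 ⊗ 8)) = 9

Expand innermost to outermost. Recall ⊕ takes the minimum of its arguments and ⊗ takes their sum. Working out the expression ((-5 ⊗ 9) ⊗ (-3 ⊗ 8)) gives 9.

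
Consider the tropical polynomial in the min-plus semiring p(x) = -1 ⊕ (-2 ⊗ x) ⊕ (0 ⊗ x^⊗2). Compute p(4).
p(4) = -1

A tropical monomial a ⊗ x^⊗i evaluates to a + i · x. Evaluating each term at x = 4:
  Term 0 contributes -1 + 0 · 4 = -1
  Term 1 contributes -2 + 1 · 4 = 2
  Term 2 contributes 0 + 2 · 4 = 8
p(4) = ⊕ of these = min[-1, 2, 8] = -1.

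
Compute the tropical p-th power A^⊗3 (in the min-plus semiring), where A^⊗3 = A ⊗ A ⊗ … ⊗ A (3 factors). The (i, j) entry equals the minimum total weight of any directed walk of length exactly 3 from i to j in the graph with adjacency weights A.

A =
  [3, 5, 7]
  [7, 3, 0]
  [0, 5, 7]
A^⊗3 =
  [5, 10, 8]
  [3, 5, 5]
  [5, 8, 5]

Each entry (A^⊗3)_ij equals the minimum over all length-3 walks i = v_0 → v_1 → … → v_3 = j of Σ_t A[v_t][v_{t+1}]. For example, for (i, j) = (0, 2) we minimise over 9 possible intermediate vertex sequences; the minimum is 8, attained along the walk 0 → 0 → 1 → 2.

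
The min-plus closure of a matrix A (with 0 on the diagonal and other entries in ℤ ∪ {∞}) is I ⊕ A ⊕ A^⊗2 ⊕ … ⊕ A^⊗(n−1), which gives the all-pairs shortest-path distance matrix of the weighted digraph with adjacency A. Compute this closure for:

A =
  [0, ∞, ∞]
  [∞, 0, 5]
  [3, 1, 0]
Closure =
  [0, ∞, ∞]
  [8, 0, 5]
  [3, 1, 0]

This is the Floyd-Warshall all-pairs shortest-path computation. For each intermediate vertex k = 0, 1, …, 2, update dist[i][j] ← min(dist[i][j], dist[i][k] + dist[k][j]). The final matrix gives, for each (i, j), the minimum total weight of any directed path from i to j (possibly empty when i = j).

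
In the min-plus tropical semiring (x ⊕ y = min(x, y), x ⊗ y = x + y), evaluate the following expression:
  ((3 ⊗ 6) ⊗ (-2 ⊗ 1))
((3 ⊗ 6) ⊗ (-2 ⊗ 1)) = 8

Expand innermost to outermost. Recall ⊕ takes the minimum of its arguments and ⊗ takes their sum. Working out the expression ((3 ⊗ 6) ⊗ (-2 ⊗ 1)) gives 8.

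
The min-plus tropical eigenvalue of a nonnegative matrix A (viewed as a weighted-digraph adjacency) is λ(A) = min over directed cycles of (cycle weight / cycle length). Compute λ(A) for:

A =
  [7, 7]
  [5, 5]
λ(A) = 5

Enumerate directed cycles and compute their means (weight / length). Sample:
  cycle 0 → 0: weight = 7, length = 1, mean = 7/1 ≈ 7.000
  cycle 1 → 1: weight = 5, length = 1, mean = 5/1 ≈ 5.000
  cycle 0 → 1 → 0: weight = 12, length = 2, mean = 12/2 ≈ 6.000
  cycle 1 → 0 → 1: weight = 12, length = 2, mean = 12/2 ≈ 6.000
Minimum mean = 5.000, attained e.g. along the cycle 1 → 1 with weight 5 and length 1. So λ(A) = 5/1 = 5.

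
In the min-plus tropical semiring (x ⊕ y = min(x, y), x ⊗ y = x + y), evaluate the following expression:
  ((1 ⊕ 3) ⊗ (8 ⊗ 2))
((1 ⊕ 3) ⊗ (8 ⊗ 2)) = 11

Expand innermost to outermost. Recall ⊕ takes the minimum of its arguments and ⊗ takes their sum. Working out the expression ((1 ⊕ 3) ⊗ (8 ⊗ 2)) gives 11.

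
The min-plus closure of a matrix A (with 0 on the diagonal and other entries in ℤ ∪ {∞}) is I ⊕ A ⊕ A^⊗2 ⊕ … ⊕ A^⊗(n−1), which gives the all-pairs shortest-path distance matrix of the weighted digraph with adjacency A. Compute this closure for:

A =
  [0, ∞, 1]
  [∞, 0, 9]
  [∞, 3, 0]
Closure =
  [0, 4, 1]
  [∞, 0, 9]
  [∞, 3, 0]

This is the Floyd-Warshall all-pairs shortest-path computation. For each intermediate vertex k = 0, 1, …, 2, update dist[i][j] ← min(dist[i][j], dist[i][k] + dist[k][j]). The final matrix gives, for each (i, j), the minimum total weight of any directed path from i to j (possibly empty when i = j).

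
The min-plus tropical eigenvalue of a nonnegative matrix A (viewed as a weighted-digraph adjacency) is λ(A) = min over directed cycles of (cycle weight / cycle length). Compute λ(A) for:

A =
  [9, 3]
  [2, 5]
λ(A) = 5/2

Enumerate directed cycles and compute their means (weight / length). Sample:
  cycle 0 → 0: weight = 9, length = 1, mean = 9/1 ≈ 9.000
  cycle 1 → 1: weight = 5, length = 1, mean = 5/1 ≈ 5.000
  cycle 0 → 1 → 0: weight = 5, length = 2, mean = 5/2 ≈ 2.500
  cycle 1 → 0 → 1: weight = 5, length = 2, mean = 5/2 ≈ 2.500
Minimum mean = 2.500, attained e.g. along the cycle 0 → 1 → 0 with weight 5 and length 2. So λ(A) = 5/2 = 5/2.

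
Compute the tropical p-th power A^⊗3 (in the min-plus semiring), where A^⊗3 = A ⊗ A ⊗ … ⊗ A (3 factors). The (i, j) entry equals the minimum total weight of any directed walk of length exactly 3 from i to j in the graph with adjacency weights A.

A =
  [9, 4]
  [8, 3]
A^⊗3 =
  [15, 10]
  [14, 9]

Each entry (A^⊗3)_ij equals the minimum over all length-3 walks i = v_0 → v_1 → … → v_3 = j of Σ_t A[v_t][v_{t+1}]. For example, for (i, j) = (0, 1) we minimise over 4 possible intermediate vertex sequences; the minimum is 10, attained along the walk 0 → 1 → 1 → 1.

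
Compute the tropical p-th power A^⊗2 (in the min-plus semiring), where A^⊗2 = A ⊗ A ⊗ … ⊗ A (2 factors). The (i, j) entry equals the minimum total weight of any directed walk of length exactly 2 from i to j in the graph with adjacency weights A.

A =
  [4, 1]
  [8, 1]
A^⊗2 =
  [8, 2]
  [9, 2]

Each entry (A^⊗2)_ij equals the minimum over all length-2 walks i = v_0 → v_1 → … → v_2 = j of Σ_t A[v_t][v_{t+1}]. For example, for (i, j) = (0, 1) we minimise over 2 possible intermediate vertex sequences; the minimum is 2, attained along the walk 0 → 1 → 1.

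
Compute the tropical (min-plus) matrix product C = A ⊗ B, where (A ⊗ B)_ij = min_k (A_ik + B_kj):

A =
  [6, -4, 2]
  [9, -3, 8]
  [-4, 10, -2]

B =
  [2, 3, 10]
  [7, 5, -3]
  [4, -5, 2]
A ⊗ B =
  [3, -3, -7]
  [4, 2, -6]
  [-2, -7, 0]

Apply the min-plus product entry-by-entry:
  C[0][0] = min over k of (A[0][0] + B[0][0] = 6 + 2 = 8, A[0][1] + B[1][0] = -4 + 7 = 3, A[0][2] + B[2][0] = 2 + 4 = 6) = 3 (attained at k = 1)
  C[0][1] = min over k of (A[0][0] + B[0][1] = 6 + 3 = 9, A[0][1] + B[1][1] = -4 + 5 = 1, A[0][2] + B[2][1] = 2 + -5 = -3) = -3 (attained at k = 2)
  C[0][2] = min over k of (A[0][0] + B[0][2] = 6 + 10 = 16, A[0][1] + B[1][2] = -4 + -3 = -7, A[0][2] + B[2][2] = 2 + 2 = 4) = -7 (attained at k = 1)
  C[1][0] = min over k of (A[1][0] + B[0][0] = 9 + 2 = 11, A[1][1] + B[1][0] = -3 + 7 = 4, A[1][2] + B[2][0] = 8 + 4 = 12) = 4 (attained at k = 1)
  C[1][1] = min over k of (A[1][0] + B[0][1] = 9 + 3 = 12, A[1][1] + B[1][1] = -3 + 5 = 2, A[1][2] + B[2][1] = 8 + -5 = 3) = 2 (attained at k = 1)
  C[1][2] = min over k of (A[1][0] + B[0][2] = 9 + 10 = 19, A[1][1] + B[1][2] = -3 + -3 = -6, A[1][2] + B[2][2] = 8 + 2 = 10) = -6 (attained at k = 1)
  C[2][0] = min over k of (A[2][0] + B[0][0] = -4 + 2 = -2, A[2][1] + B[1][0] = 10 + 7 = 17, A[2][2] + B[2][0] = -2 + 4 = 2) = -2 (attained at k = 0)
  C[2][1] = min over k of (A[2][0] + B[0][1] = -4 + 3 = -1, A[2][1] + B[1][1] = 10 + 5 = 15, A[2][2] + B[2][1] = -2 + -5 = -7) = -7 (attained at k = 2)
  C[2][2] = min over k of (A[2][0] + B[0][2] = -4 + 10 = 6, A[2][1] + B[1][2] = 10 + -3 = 7, A[2][2] + B[2][2] = -2 + 2 = 0) = 0 (attained at k = 2)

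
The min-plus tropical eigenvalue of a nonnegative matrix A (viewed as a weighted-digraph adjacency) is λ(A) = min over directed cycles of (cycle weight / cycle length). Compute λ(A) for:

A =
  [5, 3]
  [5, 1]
λ(A) = 1

Enumerate directed cycles and compute their means (weight / length). Sample:
  cycle 0 → 0: weight = 5, length = 1, mean = 5/1 ≈ 5.000
  cycle 1 → 1: weight = 1, length = 1, mean = 1/1 ≈ 1.000
  cycle 0 → 1 → 0: weight = 8, length = 2, mean = 8/2 ≈ 4.000
  cycle 1 → 0 → 1: weight = 8, length = 2, mean = 8/2 ≈ 4.000
Minimum mean = 1.000, attained e.g. along the cycle 1 → 1 with weight 1 and length 1. So λ(A) = 1/1 = 1.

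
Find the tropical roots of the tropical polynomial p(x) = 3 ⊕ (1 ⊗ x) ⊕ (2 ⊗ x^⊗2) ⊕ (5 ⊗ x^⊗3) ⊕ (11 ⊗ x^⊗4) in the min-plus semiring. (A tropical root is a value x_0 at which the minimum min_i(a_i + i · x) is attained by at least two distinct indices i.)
Roots: {-6, -3, -1, 2}

Each tropical root is a break point of the lower envelope of the lines y = a_i + i · x (there are 5 lines, with slopes 0, 1, ..., 4). Only the lines that attain the minimum somewhere contribute to roots; other lines are dominated. Here the surviving (envelope) indices are i = 4, i = 3, i = 2, i = 1, i = 0.
Intersections between consecutive envelope lines give the roots: for adjacent envelope indices i < j the intersection is x = (a_i − a_j) / (j − i). Reading off the sorted break points: {-6, -3, -1, 2}.
Verification: at each break x_0, at least two indices attain the minimum of min_i(a_i + i · x_0).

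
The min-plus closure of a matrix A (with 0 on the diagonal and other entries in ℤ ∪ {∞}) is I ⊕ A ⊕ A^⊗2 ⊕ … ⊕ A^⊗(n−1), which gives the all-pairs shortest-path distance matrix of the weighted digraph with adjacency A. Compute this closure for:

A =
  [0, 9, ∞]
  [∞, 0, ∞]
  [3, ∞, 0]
Closure =
  [0, 9, ∞]
  [∞, 0, ∞]
  [3, 12, 0]

This is the Floyd-Warshall all-pairs shortest-path computation. For each intermediate vertex k = 0, 1, …, 2, update dist[i][j] ← min(dist[i][j], dist[i][k] + dist[k][j]). The final matrix gives, for each (i, j), the minimum total weight of any directed path from i to j (possibly empty when i = j).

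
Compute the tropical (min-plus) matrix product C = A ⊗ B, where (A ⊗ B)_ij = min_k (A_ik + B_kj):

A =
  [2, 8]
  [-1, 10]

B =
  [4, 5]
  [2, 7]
A ⊗ B =
  [6, 7]
  [3, 4]

Apply the min-plus product entry-by-entry:
  C[0][0] = min over k of (A[0][0] + B[0][0] = 2 + 4 = 6, A[0][1] + B[1][0] = 8 + 2 = 10) = 6 (attained at k = 0)
  C[0][1] = min over k of (A[0][0] + B[0][1] = 2 + 5 = 7, A[0][1] + B[1][1] = 8 + 7 = 15) = 7 (attained at k = 0)
  C[1][0] = min over k of (A[1][0] + B[0][0] = -1 + 4 = 3, A[1][1] + B[1][0] = 10 + 2 = 12) = 3 (attained at k = 0)
  C[1][1] = min over k of (A[1][0] + B[0][1] = -1 + 5 = 4, A[1][1] + B[1][1] = 10 + 7 = 17) = 4 (attained at k = 0)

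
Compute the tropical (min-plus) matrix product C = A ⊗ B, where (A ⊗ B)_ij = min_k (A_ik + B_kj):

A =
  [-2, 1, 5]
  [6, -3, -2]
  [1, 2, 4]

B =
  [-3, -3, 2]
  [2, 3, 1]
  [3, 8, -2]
A ⊗ B =
  [-5, -5, 0]
  [-1, 0, -4]
  [-2, -2, 2]

Apply the min-plus product entry-by-entry:
  C[0][0] = min over k of (A[0][0] + B[0][0] = -2 + -3 = -5, A[0][1] + B[1][0] = 1 + 2 = 3, A[0][2] + B[2][0] = 5 + 3 = 8) = -5 (attained at k = 0)
  C[0][1] = min over k of (A[0][0] + B[0][1] = -2 + -3 = -5, A[0][1] + B[1][1] = 1 + 3 = 4, A[0][2] + B[2][1] = 5 + 8 = 13) = -5 (attained at k = 0)
  C[0][2] = min over k of (A[0][0] + B[0][2] = -2 + 2 = 0, A[0][1] + B[1][2] = 1 + 1 = 2, A[0][2] + B[2][2] = 5 + -2 = 3) = 0 (attained at k = 0)
  C[1][0] = min over k of (A[1][0] + B[0][0] = 6 + -3 = 3, A[1][1] + B[1][0] = -3 + 2 = -1, A[1][2] + B[2][0] = -2 + 3 = 1) = -1 (attained at k = 1)
  C[1][1] = min over k of (A[1][0] + B[0][1] = 6 + -3 = 3, A[1][1] + B[1][1] = -3 + 3 = 0, A[1][2] + B[2][1] = -2 + 8 = 6) = 0 (attained at k = 1)
  C[1][2] = min over k of (A[1][0] + B[0][2] = 6 + 2 = 8, A[1][1] + B[1][2] = -3 + 1 = -2, A[1][2] + B[2][2] = -2 + -2 = -4) = -4 (attained at k = 2)
  C[2][0] = min over k of (A[2][0] + B[0][0] = 1 + -3 = -2, A[2][1] + B[1][0] = 2 + 2 = 4, A[2][2] + B[2][0] = 4 + 3 = 7) = -2 (attained at k = 0)
  C[2][1] = min over k of (A[2][0] + B[0][1] = 1 + -3 = -2, A[2][1] + B[1][1] = 2 + 3 = 5, A[2][2] + B[2][1] = 4 + 8 = 12) = -2 (attained at k = 0)
  C[2][2] = min over k of (A[2][0] + B[0][2] = 1 + 2 = 3, A[2][1] + B[1][2] = 2 + 1 = 3, A[2][2] + B[2][2] = 4 + -2 = 2) = 2 (attained at k = 2)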